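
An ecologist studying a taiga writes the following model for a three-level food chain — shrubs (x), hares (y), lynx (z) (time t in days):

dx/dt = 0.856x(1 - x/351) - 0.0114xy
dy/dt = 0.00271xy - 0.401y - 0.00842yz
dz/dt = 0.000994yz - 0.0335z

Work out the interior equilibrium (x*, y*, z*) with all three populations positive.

From dz/dt = 0: 0.000994y* = 0.0335, so y* = 33.7.
From dx/dt = 0: 0.856(1 - x*/351) = 0.0114·33.7, giving x* = 351·(1 - 0.449) = 193.
From dy/dt = 0: 0.00271·193 - 0.401 = 0.00842z*, so z* = 0.123/0.00842 = 14.6.

x* ≈ 193, y* ≈ 33.7, z* ≈ 14.6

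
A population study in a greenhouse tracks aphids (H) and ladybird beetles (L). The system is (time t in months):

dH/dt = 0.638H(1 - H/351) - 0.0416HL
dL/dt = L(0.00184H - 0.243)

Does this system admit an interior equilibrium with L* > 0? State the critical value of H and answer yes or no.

The predator equation gives dL/dt > 0 only when H > 0.243/0.00184 = 132.
Without the predator, H → K = 351. Since 351 > 132, the predator can invade and persist.

Threshold H = 132; K > 132, so yes, the predator persists.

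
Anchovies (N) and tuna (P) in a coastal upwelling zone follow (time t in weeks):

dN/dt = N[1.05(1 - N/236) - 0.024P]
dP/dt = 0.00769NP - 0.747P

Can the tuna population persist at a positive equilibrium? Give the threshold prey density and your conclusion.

Threshold N = 97.1; K > 97.1, so yes, the predator persists.

The predator equation gives dP/dt > 0 only when N > 0.747/0.00769 = 97.1.
Without the predator, N → K = 236. Since 236 > 97.1, the predator can invade and persist.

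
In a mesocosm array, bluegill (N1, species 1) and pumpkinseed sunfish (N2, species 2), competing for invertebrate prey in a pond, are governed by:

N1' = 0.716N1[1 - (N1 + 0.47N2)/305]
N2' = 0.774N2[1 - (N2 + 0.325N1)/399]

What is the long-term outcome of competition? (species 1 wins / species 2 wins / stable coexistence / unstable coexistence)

stable coexistence

Compare the nullcline intercepts: K1/α12 = 305/0.47 = 649 > K2 = 399; K2/α21 = 399/0.325 = 1230 > K1 = 305.
Since both inequalities hold, each species can invade when rare, so the interior equilibrium is stable.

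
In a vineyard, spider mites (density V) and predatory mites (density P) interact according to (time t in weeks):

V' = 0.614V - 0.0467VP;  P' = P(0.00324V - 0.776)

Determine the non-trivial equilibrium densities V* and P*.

Set dP/dt = 0 with P > 0: 0.00324V - 0.776 = 0, so V* = 0.776/0.00324 = 240.
Set dV/dt = 0 with V > 0: 0.614 - 0.0467P = 0, so P* = 0.614/0.0467 = 13.1.

V* ≈ 240, P* ≈ 13.1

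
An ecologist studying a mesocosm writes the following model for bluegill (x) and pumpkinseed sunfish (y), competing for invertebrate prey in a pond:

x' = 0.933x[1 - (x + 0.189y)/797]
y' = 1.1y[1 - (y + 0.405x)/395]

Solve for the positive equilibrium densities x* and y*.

Setting both brackets to zero gives the nullclines x + 0.189y = 797 and 0.405x + y = 395.
Substituting y = 395 - 0.405x into the first: x(1 - 0.189·0.405) = 797 - 0.189·395.
So x* = 722/0.923 = 782, and then y* = 395 - 0.405·782 = 78.2.

x* ≈ 782, y* ≈ 78.2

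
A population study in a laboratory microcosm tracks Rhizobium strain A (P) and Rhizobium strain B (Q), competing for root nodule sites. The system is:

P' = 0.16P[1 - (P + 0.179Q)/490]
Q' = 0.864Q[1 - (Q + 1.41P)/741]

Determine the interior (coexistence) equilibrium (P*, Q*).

Setting both brackets to zero gives the nullclines P + 0.179Q = 490 and 1.41P + Q = 741.
Substituting Q = 741 - 1.41P into the first: P(1 - 0.179·1.41) = 490 - 0.179·741.
So P* = 357/0.748 = 478, and then Q* = 741 - 1.41·478 = 67.

P* ≈ 478, Q* ≈ 67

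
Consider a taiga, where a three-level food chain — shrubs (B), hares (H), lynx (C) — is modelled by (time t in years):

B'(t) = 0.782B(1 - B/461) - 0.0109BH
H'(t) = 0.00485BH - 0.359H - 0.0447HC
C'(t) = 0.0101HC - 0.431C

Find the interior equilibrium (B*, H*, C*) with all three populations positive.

From dC/dt = 0: 0.0101H* = 0.431, so H* = 42.7.
From dB/dt = 0: 0.782(1 - B*/461) = 0.0109·42.7, giving B* = 461·(1 - 0.595) = 187.
From dH/dt = 0: 0.00485·187 - 0.359 = 0.0447C*, so C* = 0.547/0.0447 = 12.2.

B* ≈ 187, H* ≈ 42.7, C* ≈ 12.2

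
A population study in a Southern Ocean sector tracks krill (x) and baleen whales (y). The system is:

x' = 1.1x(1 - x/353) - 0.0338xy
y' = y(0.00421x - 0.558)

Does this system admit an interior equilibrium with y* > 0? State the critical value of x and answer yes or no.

Threshold x = 133; K > 133, so yes, the predator persists.

The predator equation gives dy/dt > 0 only when x > 0.558/0.00421 = 133.
Without the predator, x → K = 353. Since 353 > 133, the predator can invade and persist.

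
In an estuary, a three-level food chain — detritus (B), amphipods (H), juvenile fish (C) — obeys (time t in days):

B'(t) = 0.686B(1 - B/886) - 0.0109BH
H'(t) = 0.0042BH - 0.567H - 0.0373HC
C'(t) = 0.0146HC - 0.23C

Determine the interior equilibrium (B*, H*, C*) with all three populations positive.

From dC/dt = 0: 0.0146H* = 0.23, so H* = 15.8.
From dB/dt = 0: 0.686(1 - B*/886) = 0.0109·15.8, giving B* = 886·(1 - 0.25) = 664.
From dH/dt = 0: 0.0042·664 - 0.567 = 0.0373C*, so C* = 2.22/0.0373 = 59.6.

B* ≈ 664, H* ≈ 15.8, C* ≈ 59.6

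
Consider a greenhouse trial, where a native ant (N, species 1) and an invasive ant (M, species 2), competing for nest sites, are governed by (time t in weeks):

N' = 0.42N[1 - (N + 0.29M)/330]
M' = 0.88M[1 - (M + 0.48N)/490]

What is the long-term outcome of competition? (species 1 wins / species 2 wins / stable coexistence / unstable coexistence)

stable coexistence

Compare the nullcline intercepts: K1/α12 = 330/0.29 = 1140 > K2 = 490; K2/α21 = 490/0.48 = 1020 > K1 = 330.
Since both inequalities hold, each species can invade when rare, so the interior equilibrium is stable.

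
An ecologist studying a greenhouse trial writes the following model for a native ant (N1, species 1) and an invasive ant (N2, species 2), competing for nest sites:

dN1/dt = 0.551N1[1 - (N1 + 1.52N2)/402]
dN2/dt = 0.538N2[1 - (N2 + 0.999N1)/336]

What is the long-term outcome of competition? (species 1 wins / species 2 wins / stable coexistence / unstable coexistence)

Compare the nullcline intercepts: K1/α12 = 402/1.52 = 264 < K2 = 336; K2/α21 = 336/0.999 = 336 < K1 = 402.
Since both are reversed, neither can invade when rare; the interior point is a saddle.

unstable coexistence (outcome depends on initial conditions)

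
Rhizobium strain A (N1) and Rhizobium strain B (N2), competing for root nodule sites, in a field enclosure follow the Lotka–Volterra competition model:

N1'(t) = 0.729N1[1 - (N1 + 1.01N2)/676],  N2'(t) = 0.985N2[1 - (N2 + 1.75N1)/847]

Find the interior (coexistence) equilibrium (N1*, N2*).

Setting both brackets to zero gives the nullclines N1 + 1.01N2 = 676 and 1.75N1 + N2 = 847.
Substituting N2 = 847 - 1.75N1 into the first: N1(1 - 1.01·1.75) = 676 - 1.01·847.
So N1* = -179/-0.768 = 234, and then N2* = 847 - 1.75·234 = 438.

N1* ≈ 234, N2* ≈ 438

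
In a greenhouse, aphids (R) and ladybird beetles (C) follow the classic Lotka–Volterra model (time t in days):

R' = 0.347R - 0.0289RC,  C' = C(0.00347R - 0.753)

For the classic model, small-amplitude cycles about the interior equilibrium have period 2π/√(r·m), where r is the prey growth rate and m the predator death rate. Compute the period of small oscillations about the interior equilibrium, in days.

T ≈ 12.3 days

Here r = 0.347 and m = 0.753, so r·m = 0.261.
ω = √0.261 = 0.511 per day, hence T = 2π/ω ≈ 12.3 days.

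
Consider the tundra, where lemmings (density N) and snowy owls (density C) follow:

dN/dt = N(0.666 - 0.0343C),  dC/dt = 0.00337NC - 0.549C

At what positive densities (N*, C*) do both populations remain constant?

N* ≈ 163, C* ≈ 19.4

Set dC/dt = 0 with C > 0: 0.00337N - 0.549 = 0, so N* = 0.549/0.00337 = 163.
Set dN/dt = 0 with N > 0: 0.666 - 0.0343C = 0, so C* = 0.666/0.0343 = 19.4.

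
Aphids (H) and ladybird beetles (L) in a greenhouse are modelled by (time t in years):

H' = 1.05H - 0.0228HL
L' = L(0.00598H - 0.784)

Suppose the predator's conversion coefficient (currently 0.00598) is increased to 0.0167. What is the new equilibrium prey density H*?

H* ≈ 46.9

At the interior fixed point, setting dL/dt = 0 with L > 0 fixes H* = (predator death rate)/(HL coefficient) — independent of the other coefficients.
With the change, H* = 0.784/0.0167 = 46.9; it falls from 131.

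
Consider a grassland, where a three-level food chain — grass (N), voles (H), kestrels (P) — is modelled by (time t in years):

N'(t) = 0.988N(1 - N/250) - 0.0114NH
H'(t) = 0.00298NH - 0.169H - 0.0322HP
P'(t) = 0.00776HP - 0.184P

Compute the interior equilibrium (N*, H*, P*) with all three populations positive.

From dP/dt = 0: 0.00776H* = 0.184, so H* = 23.7.
From dN/dt = 0: 0.988(1 - N*/250) = 0.0114·23.7, giving N* = 250·(1 - 0.274) = 182.
From dH/dt = 0: 0.00298·182 - 0.169 = 0.0322P*, so P* = 0.372/0.0322 = 11.6.

N* ≈ 182, H* ≈ 23.7, P* ≈ 11.6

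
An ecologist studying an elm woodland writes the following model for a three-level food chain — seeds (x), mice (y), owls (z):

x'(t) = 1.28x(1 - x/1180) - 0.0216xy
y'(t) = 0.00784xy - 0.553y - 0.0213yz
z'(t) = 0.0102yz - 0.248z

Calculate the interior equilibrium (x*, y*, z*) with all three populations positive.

From dz/dt = 0: 0.0102y* = 0.248, so y* = 24.3.
From dx/dt = 0: 1.28(1 - x*/1180) = 0.0216·24.3, giving x* = 1180·(1 - 0.41) = 696.
From dy/dt = 0: 0.00784·696 - 0.553 = 0.0213z*, so z* = 4.9/0.0213 = 230.

x* ≈ 696, y* ≈ 24.3, z* ≈ 230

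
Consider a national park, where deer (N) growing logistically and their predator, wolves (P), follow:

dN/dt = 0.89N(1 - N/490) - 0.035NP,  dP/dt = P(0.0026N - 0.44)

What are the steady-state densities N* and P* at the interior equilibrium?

From dP/dt = 0 with P > 0: 0.0026N* = 0.44, so N* = 169.
Substitute into dN/dt = 0: 0.89(1 - 169/490) = 0.035P*.
The bracket is 0.655, giving P* = 0.583/0.035 = 16.6.

N* ≈ 169, P* ≈ 16.6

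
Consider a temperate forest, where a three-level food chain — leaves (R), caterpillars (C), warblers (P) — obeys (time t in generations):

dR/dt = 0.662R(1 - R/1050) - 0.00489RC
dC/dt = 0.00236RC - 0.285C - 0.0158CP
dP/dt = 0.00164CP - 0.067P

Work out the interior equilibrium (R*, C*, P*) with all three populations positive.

From dP/dt = 0: 0.00164C* = 0.067, so C* = 40.9.
From dR/dt = 0: 0.662(1 - R*/1050) = 0.00489·40.9, giving R* = 1050·(1 - 0.302) = 733.
From dC/dt = 0: 0.00236·733 - 0.285 = 0.0158P*, so P* = 1.45/0.0158 = 91.5.

R* ≈ 733, C* ≈ 40.9, P* ≈ 91.5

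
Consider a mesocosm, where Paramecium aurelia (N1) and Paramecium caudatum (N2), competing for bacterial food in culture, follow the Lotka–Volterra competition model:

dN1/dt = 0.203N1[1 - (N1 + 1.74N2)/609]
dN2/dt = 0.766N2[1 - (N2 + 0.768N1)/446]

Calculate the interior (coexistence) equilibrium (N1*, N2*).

Setting both brackets to zero gives the nullclines N1 + 1.74N2 = 609 and 0.768N1 + N2 = 446.
Substituting N2 = 446 - 0.768N1 into the first: N1(1 - 1.74·0.768) = 609 - 1.74·446.
So N1* = -167/-0.336 = 497, and then N2* = 446 - 0.768·497 = 64.6.

N1* ≈ 497, N2* ≈ 64.6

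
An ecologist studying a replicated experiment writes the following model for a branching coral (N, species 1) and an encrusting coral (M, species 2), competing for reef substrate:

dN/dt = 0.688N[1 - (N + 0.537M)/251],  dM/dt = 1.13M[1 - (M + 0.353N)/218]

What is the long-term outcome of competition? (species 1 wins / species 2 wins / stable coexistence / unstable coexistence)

stable coexistence

Compare the nullcline intercepts: K1/α12 = 251/0.537 = 467 > K2 = 218; K2/α21 = 218/0.353 = 618 > K1 = 251.
Since both inequalities hold, each species can invade when rare, so the interior equilibrium is stable.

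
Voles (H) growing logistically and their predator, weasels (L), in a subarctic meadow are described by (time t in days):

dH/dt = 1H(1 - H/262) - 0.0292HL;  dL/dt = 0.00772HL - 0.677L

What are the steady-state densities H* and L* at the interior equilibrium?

H* ≈ 87.7, L* ≈ 22.8

From dL/dt = 0 with L > 0: 0.00772H* = 0.677, so H* = 87.7.
Substitute into dH/dt = 0: 1(1 - 87.7/262) = 0.0292L*.
The bracket is 0.665, giving L* = 0.665/0.0292 = 22.8.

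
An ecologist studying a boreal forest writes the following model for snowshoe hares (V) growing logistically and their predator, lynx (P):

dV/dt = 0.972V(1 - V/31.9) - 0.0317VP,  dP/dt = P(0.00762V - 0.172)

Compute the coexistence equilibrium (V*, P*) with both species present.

From dP/dt = 0 with P > 0: 0.00762V* = 0.172, so V* = 22.6.
Substitute into dV/dt = 0: 0.972(1 - 22.6/31.9) = 0.0317P*.
The bracket is 0.292, giving P* = 0.284/0.0317 = 8.97.

V* ≈ 22.6, P* ≈ 8.97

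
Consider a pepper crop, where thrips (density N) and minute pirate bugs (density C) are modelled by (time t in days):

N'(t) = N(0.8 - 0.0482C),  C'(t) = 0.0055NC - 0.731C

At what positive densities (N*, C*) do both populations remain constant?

Set dC/dt = 0 with C > 0: 0.0055N - 0.731 = 0, so N* = 0.731/0.0055 = 133.
Set dN/dt = 0 with N > 0: 0.8 - 0.0482C = 0, so C* = 0.8/0.0482 = 16.6.

N* ≈ 133, C* ≈ 16.6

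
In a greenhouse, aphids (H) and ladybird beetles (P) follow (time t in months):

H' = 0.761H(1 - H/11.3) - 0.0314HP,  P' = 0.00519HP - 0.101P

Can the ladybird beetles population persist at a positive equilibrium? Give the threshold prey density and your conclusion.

Threshold H = 19.5; K < 19.5, so no, the predator goes extinct.

The predator equation gives dP/dt > 0 only when H > 0.101/0.00519 = 19.5.
Without the predator, H → K = 11.3. Since 11.3 < 19.5, the predator cannot invade.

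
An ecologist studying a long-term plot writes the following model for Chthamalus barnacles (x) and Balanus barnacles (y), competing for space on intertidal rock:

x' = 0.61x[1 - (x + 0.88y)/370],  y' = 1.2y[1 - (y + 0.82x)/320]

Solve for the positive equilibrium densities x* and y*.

Setting both brackets to zero gives the nullclines x + 0.88y = 370 and 0.82x + y = 320.
Substituting y = 320 - 0.82x into the first: x(1 - 0.88·0.82) = 370 - 0.88·320.
So x* = 88.4/0.278 = 318, and then y* = 320 - 0.82·318 = 59.6.

x* ≈ 318, y* ≈ 59.6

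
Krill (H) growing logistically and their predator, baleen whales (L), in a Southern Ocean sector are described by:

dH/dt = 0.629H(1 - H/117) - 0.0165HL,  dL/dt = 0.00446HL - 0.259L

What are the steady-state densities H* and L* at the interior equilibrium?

From dL/dt = 0 with L > 0: 0.00446H* = 0.259, so H* = 58.1.
Substitute into dH/dt = 0: 0.629(1 - 58.1/117) = 0.0165L*.
The bracket is 0.504, giving L* = 0.317/0.0165 = 19.2.

H* ≈ 58.1, L* ≈ 19.2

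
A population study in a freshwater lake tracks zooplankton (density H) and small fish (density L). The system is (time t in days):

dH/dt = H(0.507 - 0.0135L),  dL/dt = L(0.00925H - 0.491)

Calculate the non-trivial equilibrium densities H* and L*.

Set dL/dt = 0 with L > 0: 0.00925H - 0.491 = 0, so H* = 0.491/0.00925 = 53.1.
Set dH/dt = 0 with H > 0: 0.507 - 0.0135L = 0, so L* = 0.507/0.0135 = 37.6.

H* ≈ 53.1, L* ≈ 37.6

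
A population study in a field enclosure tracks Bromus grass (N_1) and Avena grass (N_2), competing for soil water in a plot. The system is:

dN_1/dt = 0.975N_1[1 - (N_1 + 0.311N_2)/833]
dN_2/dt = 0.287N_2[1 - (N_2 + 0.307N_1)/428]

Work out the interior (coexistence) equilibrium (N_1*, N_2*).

N_1* ≈ 774, N_2* ≈ 190

Setting both brackets to zero gives the nullclines N_1 + 0.311N_2 = 833 and 0.307N_1 + N_2 = 428.
Substituting N_2 = 428 - 0.307N_1 into the first: N_1(1 - 0.311·0.307) = 833 - 0.311·428.
So N_1* = 700/0.905 = 774, and then N_2* = 428 - 0.307·774 = 190.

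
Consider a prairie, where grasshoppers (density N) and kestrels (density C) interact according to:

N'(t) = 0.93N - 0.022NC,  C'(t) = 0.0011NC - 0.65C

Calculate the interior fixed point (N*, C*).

N* ≈ 591, C* ≈ 42.3

Set dC/dt = 0 with C > 0: 0.0011N - 0.65 = 0, so N* = 0.65/0.0011 = 591.
Set dN/dt = 0 with N > 0: 0.93 - 0.022C = 0, so C* = 0.93/0.022 = 42.3.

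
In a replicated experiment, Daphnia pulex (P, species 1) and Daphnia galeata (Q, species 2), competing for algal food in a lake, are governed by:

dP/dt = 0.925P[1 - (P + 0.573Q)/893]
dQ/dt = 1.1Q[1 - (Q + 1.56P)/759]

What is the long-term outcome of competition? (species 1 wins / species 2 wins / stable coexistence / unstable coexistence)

species 1 excludes species 2

Compare the nullcline intercepts: K1/α12 = 893/0.573 = 1560 > K2 = 759; K2/α21 = 759/1.56 = 487 < K1 = 893.
Since the inequalities point opposite ways, species 1 can invade but species 2 cannot.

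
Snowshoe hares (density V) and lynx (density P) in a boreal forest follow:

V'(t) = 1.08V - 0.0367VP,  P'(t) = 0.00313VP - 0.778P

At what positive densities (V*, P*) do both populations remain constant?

Set dP/dt = 0 with P > 0: 0.00313V - 0.778 = 0, so V* = 0.778/0.00313 = 249.
Set dV/dt = 0 with V > 0: 1.08 - 0.0367P = 0, so P* = 1.08/0.0367 = 29.4.

V* ≈ 249, P* ≈ 29.4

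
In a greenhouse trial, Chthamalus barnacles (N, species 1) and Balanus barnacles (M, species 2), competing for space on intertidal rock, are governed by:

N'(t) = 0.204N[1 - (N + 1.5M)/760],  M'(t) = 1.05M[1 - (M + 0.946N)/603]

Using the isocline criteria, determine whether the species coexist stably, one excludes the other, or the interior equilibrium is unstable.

unstable coexistence (outcome depends on initial conditions)

Compare the nullcline intercepts: K1/α12 = 760/1.5 = 507 < K2 = 603; K2/α21 = 603/0.946 = 637 < K1 = 760.
Since both are reversed, neither can invade when rare; the interior point is a saddle.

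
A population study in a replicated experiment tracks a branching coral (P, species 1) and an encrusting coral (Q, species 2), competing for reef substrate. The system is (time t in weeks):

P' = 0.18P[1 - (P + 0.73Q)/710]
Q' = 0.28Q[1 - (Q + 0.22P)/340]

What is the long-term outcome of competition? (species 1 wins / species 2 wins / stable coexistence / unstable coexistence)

Compare the nullcline intercepts: K1/α12 = 710/0.73 = 973 > K2 = 340; K2/α21 = 340/0.22 = 1550 > K1 = 710.
Since both inequalities hold, each species can invade when rare, so the interior equilibrium is stable.

stable coexistence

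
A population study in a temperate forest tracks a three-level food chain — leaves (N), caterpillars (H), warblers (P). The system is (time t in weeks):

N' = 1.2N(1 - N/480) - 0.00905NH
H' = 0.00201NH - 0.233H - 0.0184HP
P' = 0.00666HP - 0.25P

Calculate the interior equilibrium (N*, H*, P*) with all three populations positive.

N* ≈ 344, H* ≈ 37.5, P* ≈ 24.9

From dP/dt = 0: 0.00666H* = 0.25, so H* = 37.5.
From dN/dt = 0: 1.2(1 - N*/480) = 0.00905·37.5, giving N* = 480·(1 - 0.283) = 344.
From dH/dt = 0: 0.00201·344 - 0.233 = 0.0184P*, so P* = 0.459/0.0184 = 24.9.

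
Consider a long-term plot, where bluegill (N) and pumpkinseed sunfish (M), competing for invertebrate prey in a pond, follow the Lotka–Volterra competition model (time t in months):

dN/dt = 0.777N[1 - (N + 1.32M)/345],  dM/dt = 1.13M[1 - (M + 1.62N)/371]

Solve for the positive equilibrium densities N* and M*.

Setting both brackets to zero gives the nullclines N + 1.32M = 345 and 1.62N + M = 371.
Substituting M = 371 - 1.62N into the first: N(1 - 1.32·1.62) = 345 - 1.32·371.
So N* = -145/-1.14 = 127, and then M* = 371 - 1.62·127 = 165.

N* ≈ 127, M* ≈ 165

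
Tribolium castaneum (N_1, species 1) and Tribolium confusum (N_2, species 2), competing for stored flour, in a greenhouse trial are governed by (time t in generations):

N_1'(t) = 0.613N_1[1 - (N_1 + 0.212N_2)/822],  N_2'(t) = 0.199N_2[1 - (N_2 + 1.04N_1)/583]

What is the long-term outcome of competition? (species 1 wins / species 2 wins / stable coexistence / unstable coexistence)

species 1 excludes species 2

Compare the nullcline intercepts: K1/α12 = 822/0.212 = 3880 > K2 = 583; K2/α21 = 583/1.04 = 561 < K1 = 822.
Since the inequalities point opposite ways, species 1 can invade but species 2 cannot.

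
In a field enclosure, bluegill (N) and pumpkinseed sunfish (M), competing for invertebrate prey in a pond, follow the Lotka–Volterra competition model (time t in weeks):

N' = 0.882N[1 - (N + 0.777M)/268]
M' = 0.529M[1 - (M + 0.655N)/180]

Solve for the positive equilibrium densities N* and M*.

Setting both brackets to zero gives the nullclines N + 0.777M = 268 and 0.655N + M = 180.
Substituting M = 180 - 0.655N into the first: N(1 - 0.777·0.655) = 268 - 0.777·180.
So N* = 128/0.491 = 261, and then M* = 180 - 0.655·261 = 9.08.

N* ≈ 261, M* ≈ 9.08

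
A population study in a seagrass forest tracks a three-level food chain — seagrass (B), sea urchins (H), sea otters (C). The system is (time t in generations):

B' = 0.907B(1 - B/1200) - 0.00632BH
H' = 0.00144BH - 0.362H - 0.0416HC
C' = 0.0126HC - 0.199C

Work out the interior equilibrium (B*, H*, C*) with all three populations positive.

From dC/dt = 0: 0.0126H* = 0.199, so H* = 15.8.
From dB/dt = 0: 0.907(1 - B*/1200) = 0.00632·15.8, giving B* = 1200·(1 - 0.11) = 1070.
From dH/dt = 0: 0.00144·1070 - 0.362 = 0.0416C*, so C* = 1.18/0.0416 = 28.3.

B* ≈ 1070, H* ≈ 15.8, C* ≈ 28.3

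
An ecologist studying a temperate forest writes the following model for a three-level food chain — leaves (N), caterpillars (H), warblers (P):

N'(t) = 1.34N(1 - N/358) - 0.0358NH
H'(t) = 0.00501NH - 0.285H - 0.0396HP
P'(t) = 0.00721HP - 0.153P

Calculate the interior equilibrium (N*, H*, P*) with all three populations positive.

N* ≈ 155, H* ≈ 21.2, P* ≈ 12.4

From dP/dt = 0: 0.00721H* = 0.153, so H* = 21.2.
From dN/dt = 0: 1.34(1 - N*/358) = 0.0358·21.2, giving N* = 358·(1 - 0.567) = 155.
From dH/dt = 0: 0.00501·155 - 0.285 = 0.0396P*, so P* = 0.492/0.0396 = 12.4.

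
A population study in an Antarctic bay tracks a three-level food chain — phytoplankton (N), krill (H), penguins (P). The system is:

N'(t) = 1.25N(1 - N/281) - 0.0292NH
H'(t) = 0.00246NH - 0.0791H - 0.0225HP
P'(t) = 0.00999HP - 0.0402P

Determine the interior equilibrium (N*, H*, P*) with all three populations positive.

From dP/dt = 0: 0.00999H* = 0.0402, so H* = 4.02.
From dN/dt = 0: 1.25(1 - N*/281) = 0.0292·4.02, giving N* = 281·(1 - 0.094) = 255.
From dH/dt = 0: 0.00246·255 - 0.0791 = 0.0225P*, so P* = 0.547/0.0225 = 24.3.

N* ≈ 255, H* ≈ 4.02, P* ≈ 24.3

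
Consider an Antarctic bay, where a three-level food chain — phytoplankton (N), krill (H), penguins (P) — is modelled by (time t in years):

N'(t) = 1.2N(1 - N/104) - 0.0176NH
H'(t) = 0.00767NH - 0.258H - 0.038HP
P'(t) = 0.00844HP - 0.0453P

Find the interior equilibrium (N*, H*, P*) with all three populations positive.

From dP/dt = 0: 0.00844H* = 0.0453, so H* = 5.37.
From dN/dt = 0: 1.2(1 - N*/104) = 0.0176·5.37, giving N* = 104·(1 - 0.0787) = 95.8.
From dH/dt = 0: 0.00767·95.8 - 0.258 = 0.038P*, so P* = 0.477/0.038 = 12.5.

N* ≈ 95.8, H* ≈ 5.37, P* ≈ 12.5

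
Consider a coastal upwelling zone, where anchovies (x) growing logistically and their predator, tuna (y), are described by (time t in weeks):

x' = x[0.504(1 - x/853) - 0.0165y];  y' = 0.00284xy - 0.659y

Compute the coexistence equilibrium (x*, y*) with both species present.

x* ≈ 232, y* ≈ 22.2

From dy/dt = 0 with y > 0: 0.00284x* = 0.659, so x* = 232.
Substitute into dx/dt = 0: 0.504(1 - 232/853) = 0.0165y*.
The bracket is 0.728, giving y* = 0.367/0.0165 = 22.2.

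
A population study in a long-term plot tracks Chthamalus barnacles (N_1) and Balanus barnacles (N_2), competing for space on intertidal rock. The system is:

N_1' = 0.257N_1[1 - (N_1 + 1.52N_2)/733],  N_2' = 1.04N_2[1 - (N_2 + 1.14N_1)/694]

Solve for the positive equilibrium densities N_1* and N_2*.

Setting both brackets to zero gives the nullclines N_1 + 1.52N_2 = 733 and 1.14N_1 + N_2 = 694.
Substituting N_2 = 694 - 1.14N_1 into the first: N_1(1 - 1.52·1.14) = 733 - 1.52·694.
So N_1* = -322/-0.733 = 439, and then N_2* = 694 - 1.14·439 = 193.

N_1* ≈ 439, N_2* ≈ 193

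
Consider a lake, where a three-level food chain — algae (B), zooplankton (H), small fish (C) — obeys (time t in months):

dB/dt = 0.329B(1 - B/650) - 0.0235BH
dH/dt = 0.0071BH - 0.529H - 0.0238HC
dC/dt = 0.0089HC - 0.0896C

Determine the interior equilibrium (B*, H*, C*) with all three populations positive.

B* ≈ 183, H* ≈ 10.1, C* ≈ 32.2

From dC/dt = 0: 0.0089H* = 0.0896, so H* = 10.1.
From dB/dt = 0: 0.329(1 - B*/650) = 0.0235·10.1, giving B* = 650·(1 - 0.719) = 183.
From dH/dt = 0: 0.0071·183 - 0.529 = 0.0238C*, so C* = 0.767/0.0238 = 32.2.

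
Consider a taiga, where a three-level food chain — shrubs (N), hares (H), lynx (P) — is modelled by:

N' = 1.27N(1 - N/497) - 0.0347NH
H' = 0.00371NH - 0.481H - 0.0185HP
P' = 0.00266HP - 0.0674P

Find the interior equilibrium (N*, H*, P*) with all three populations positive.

N* ≈ 153, H* ≈ 25.3, P* ≈ 4.67

From dP/dt = 0: 0.00266H* = 0.0674, so H* = 25.3.
From dN/dt = 0: 1.27(1 - N*/497) = 0.0347·25.3, giving N* = 497·(1 - 0.692) = 153.
From dH/dt = 0: 0.00371·153 - 0.481 = 0.0185P*, so P* = 0.0863/0.0185 = 4.67.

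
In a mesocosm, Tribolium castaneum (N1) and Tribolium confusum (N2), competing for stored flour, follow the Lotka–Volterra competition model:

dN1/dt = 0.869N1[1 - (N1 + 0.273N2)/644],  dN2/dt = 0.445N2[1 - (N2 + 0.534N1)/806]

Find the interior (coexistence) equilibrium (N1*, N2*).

N1* ≈ 496, N2* ≈ 541

Setting both brackets to zero gives the nullclines N1 + 0.273N2 = 644 and 0.534N1 + N2 = 806.
Substituting N2 = 806 - 0.534N1 into the first: N1(1 - 0.273·0.534) = 644 - 0.273·806.
So N1* = 424/0.854 = 496, and then N2* = 806 - 0.534·496 = 541.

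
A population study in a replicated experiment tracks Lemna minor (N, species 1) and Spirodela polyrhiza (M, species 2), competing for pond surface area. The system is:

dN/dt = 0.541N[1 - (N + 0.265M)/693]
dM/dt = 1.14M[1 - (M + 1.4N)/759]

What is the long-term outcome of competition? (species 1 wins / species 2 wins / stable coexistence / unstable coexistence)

Compare the nullcline intercepts: K1/α12 = 693/0.265 = 2620 > K2 = 759; K2/α21 = 759/1.4 = 542 < K1 = 693.
Since the inequalities point opposite ways, species 1 can invade but species 2 cannot.

species 1 excludes species 2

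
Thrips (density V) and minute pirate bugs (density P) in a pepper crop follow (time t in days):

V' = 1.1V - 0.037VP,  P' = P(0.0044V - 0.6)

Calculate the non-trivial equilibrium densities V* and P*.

Set dP/dt = 0 with P > 0: 0.0044V - 0.6 = 0, so V* = 0.6/0.0044 = 136.
Set dV/dt = 0 with V > 0: 1.1 - 0.037P = 0, so P* = 1.1/0.037 = 29.7.

V* ≈ 136, P* ≈ 29.7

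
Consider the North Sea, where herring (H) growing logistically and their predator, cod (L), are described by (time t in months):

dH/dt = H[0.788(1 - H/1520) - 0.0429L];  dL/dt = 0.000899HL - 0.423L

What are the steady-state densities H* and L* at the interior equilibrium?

From dL/dt = 0 with L > 0: 0.000899H* = 0.423, so H* = 471.
Substitute into dH/dt = 0: 0.788(1 - 471/1520) = 0.0429L*.
The bracket is 0.69, giving L* = 0.544/0.0429 = 12.7.

H* ≈ 471, L* ≈ 12.7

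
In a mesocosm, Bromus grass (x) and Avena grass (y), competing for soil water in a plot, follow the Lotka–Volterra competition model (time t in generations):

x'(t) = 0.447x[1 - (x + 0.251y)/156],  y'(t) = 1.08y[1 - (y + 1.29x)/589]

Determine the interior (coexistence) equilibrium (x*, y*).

Setting both brackets to zero gives the nullclines x + 0.251y = 156 and 1.29x + y = 589.
Substituting y = 589 - 1.29x into the first: x(1 - 0.251·1.29) = 156 - 0.251·589.
So x* = 8.16/0.676 = 12.1, and then y* = 589 - 1.29·12.1 = 573.

x* ≈ 12.1, y* ≈ 573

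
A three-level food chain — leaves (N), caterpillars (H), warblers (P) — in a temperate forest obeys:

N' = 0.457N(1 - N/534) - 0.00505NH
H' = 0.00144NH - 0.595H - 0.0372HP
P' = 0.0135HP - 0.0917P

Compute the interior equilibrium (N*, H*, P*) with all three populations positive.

N* ≈ 494, H* ≈ 6.79, P* ≈ 3.12

From dP/dt = 0: 0.0135H* = 0.0917, so H* = 6.79.
From dN/dt = 0: 0.457(1 - N*/534) = 0.00505·6.79, giving N* = 534·(1 - 0.0751) = 494.
From dH/dt = 0: 0.00144·494 - 0.595 = 0.0372P*, so P* = 0.116/0.0372 = 3.12.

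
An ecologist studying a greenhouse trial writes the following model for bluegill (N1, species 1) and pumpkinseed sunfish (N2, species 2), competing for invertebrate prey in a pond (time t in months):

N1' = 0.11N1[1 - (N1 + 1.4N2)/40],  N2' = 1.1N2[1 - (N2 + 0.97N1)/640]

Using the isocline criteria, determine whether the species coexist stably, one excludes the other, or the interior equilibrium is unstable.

species 2 excludes species 1

Compare the nullcline intercepts: K1/α12 = 40/1.4 = 28.6 < K2 = 640; K2/α21 = 640/0.97 = 660 > K1 = 40.
Since the inequalities point opposite ways, species 2 can invade but species 1 cannot.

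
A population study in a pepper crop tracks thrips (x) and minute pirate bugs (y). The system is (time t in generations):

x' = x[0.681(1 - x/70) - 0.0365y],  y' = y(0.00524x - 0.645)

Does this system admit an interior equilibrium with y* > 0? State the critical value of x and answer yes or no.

The predator equation gives dy/dt > 0 only when x > 0.645/0.00524 = 123.
Without the predator, x → K = 70. Since 70 < 123, the predator cannot invade.

Threshold x = 123; K < 123, so no, the predator goes extinct.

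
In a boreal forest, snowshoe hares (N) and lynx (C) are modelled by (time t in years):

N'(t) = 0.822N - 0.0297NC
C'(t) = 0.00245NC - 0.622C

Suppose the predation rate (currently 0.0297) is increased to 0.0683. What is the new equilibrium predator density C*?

C* ≈ 12

At the interior fixed point, setting dN/dt = 0 with N > 0 fixes C* = (prey growth rate)/(NC coefficient) — independent of the other coefficients.
With the change, C* = 0.822/0.0683 = 12; it falls from 27.7.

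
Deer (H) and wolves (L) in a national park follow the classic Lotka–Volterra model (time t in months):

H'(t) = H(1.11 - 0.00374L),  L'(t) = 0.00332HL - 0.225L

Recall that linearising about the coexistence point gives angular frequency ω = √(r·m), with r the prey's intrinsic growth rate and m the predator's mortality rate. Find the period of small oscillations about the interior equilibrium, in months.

Here r = 1.11 and m = 0.225, so r·m = 0.25.
ω = √0.25 = 0.5 per month, hence T = 2π/ω ≈ 12.6 months.

T ≈ 12.6 months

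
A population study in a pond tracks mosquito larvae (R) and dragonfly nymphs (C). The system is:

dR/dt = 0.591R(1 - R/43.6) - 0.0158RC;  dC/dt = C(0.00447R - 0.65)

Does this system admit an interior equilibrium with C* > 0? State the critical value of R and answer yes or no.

The predator equation gives dC/dt > 0 only when R > 0.65/0.00447 = 145.
Without the predator, R → K = 43.6. Since 43.6 < 145, the predator cannot invade.

Threshold R = 145; K < 145, so no, the predator goes extinct.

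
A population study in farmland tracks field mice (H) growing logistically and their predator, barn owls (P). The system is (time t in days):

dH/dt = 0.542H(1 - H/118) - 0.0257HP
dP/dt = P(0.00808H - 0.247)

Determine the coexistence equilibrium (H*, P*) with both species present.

H* ≈ 30.6, P* ≈ 15.6

From dP/dt = 0 with P > 0: 0.00808H* = 0.247, so H* = 30.6.
Substitute into dH/dt = 0: 0.542(1 - 30.6/118) = 0.0257P*.
The bracket is 0.741, giving P* = 0.402/0.0257 = 15.6.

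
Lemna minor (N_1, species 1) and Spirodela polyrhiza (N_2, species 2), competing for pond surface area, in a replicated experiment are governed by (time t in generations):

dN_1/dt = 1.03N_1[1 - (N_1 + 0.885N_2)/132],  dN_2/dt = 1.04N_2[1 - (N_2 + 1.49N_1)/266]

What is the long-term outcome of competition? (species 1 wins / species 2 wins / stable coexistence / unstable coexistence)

Compare the nullcline intercepts: K1/α12 = 132/0.885 = 149 < K2 = 266; K2/α21 = 266/1.49 = 179 > K1 = 132.
Since the inequalities point opposite ways, species 2 can invade but species 1 cannot.

species 2 excludes species 1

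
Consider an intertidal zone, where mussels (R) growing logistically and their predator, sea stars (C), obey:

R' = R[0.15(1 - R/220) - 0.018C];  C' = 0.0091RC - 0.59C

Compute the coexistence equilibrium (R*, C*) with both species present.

From dC/dt = 0 with C > 0: 0.0091R* = 0.59, so R* = 64.8.
Substitute into dR/dt = 0: 0.15(1 - 64.8/220) = 0.018C*.
The bracket is 0.705, giving C* = 0.106/0.018 = 5.88.

R* ≈ 64.8, C* ≈ 5.88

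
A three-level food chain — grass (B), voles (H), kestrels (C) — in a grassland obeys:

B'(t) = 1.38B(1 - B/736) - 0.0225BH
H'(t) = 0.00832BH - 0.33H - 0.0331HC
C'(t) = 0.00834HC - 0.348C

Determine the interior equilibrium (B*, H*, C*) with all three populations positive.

From dC/dt = 0: 0.00834H* = 0.348, so H* = 41.7.
From dB/dt = 0: 1.38(1 - B*/736) = 0.0225·41.7, giving B* = 736·(1 - 0.68) = 235.
From dH/dt = 0: 0.00832·235 - 0.33 = 0.0331C*, so C* = 1.63/0.0331 = 49.2.

B* ≈ 235, H* ≈ 41.7, C* ≈ 49.2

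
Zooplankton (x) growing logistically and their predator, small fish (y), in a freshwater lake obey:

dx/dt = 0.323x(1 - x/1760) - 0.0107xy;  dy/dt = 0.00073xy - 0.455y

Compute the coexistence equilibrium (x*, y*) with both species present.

From dy/dt = 0 with y > 0: 0.00073x* = 0.455, so x* = 623.
Substitute into dx/dt = 0: 0.323(1 - 623/1760) = 0.0107y*.
The bracket is 0.646, giving y* = 0.209/0.0107 = 19.5.

x* ≈ 623, y* ≈ 19.5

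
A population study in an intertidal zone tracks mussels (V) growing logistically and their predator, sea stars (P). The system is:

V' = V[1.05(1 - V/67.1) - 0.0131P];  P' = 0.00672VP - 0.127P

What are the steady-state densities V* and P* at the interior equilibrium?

V* ≈ 18.9, P* ≈ 57.6

From dP/dt = 0 with P > 0: 0.00672V* = 0.127, so V* = 18.9.
Substitute into dV/dt = 0: 1.05(1 - 18.9/67.1) = 0.0131P*.
The bracket is 0.718, giving P* = 0.754/0.0131 = 57.6.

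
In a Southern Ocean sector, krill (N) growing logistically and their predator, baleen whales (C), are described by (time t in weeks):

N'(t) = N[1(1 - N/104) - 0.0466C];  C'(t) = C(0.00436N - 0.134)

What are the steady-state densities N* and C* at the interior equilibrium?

From dC/dt = 0 with C > 0: 0.00436N* = 0.134, so N* = 30.7.
Substitute into dN/dt = 0: 1(1 - 30.7/104) = 0.0466C*.
The bracket is 0.704, giving C* = 0.704/0.0466 = 15.1.

N* ≈ 30.7, C* ≈ 15.1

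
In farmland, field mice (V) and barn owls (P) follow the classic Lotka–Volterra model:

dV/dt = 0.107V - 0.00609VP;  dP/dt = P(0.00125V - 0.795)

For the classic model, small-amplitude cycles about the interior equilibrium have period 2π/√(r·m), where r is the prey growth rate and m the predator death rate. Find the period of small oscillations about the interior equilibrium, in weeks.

Here r = 0.107 and m = 0.795, so r·m = 0.0851.
ω = √0.0851 = 0.292 per week, hence T = 2π/ω ≈ 21.5 weeks.

T ≈ 21.5 weeks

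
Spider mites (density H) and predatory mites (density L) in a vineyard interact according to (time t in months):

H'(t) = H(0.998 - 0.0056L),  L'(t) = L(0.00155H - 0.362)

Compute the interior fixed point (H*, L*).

Set dL/dt = 0 with L > 0: 0.00155H - 0.362 = 0, so H* = 0.362/0.00155 = 234.
Set dH/dt = 0 with H > 0: 0.998 - 0.0056L = 0, so L* = 0.998/0.0056 = 178.

H* ≈ 234, L* ≈ 178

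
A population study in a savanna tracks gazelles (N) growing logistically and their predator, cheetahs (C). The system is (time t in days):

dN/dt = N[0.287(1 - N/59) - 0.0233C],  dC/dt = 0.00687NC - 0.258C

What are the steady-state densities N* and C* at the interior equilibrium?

N* ≈ 37.6, C* ≈ 4.48

From dC/dt = 0 with C > 0: 0.00687N* = 0.258, so N* = 37.6.
Substitute into dN/dt = 0: 0.287(1 - 37.6/59) = 0.0233C*.
The bracket is 0.363, giving C* = 0.104/0.0233 = 4.48.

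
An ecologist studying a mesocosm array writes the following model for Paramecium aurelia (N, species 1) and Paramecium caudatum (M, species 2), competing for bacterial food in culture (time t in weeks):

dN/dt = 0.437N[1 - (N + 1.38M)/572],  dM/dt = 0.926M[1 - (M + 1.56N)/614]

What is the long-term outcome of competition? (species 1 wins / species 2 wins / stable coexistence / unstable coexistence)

unstable coexistence (outcome depends on initial conditions)

Compare the nullcline intercepts: K1/α12 = 572/1.38 = 414 < K2 = 614; K2/α21 = 614/1.56 = 394 < K1 = 572.
Since both are reversed, neither can invade when rare; the interior point is a saddle.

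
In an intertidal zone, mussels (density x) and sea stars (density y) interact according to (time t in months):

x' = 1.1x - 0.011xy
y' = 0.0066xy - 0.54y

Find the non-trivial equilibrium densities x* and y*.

Set dy/dt = 0 with y > 0: 0.0066x - 0.54 = 0, so x* = 0.54/0.0066 = 81.8.
Set dx/dt = 0 with x > 0: 1.1 - 0.011y = 0, so y* = 1.1/0.011 = 100.

x* ≈ 81.8, y* ≈ 100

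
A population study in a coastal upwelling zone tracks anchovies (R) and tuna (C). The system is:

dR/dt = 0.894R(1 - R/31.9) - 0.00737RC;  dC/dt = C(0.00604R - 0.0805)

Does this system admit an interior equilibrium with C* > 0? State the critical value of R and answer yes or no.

Threshold R = 13.3; K > 13.3, so yes, the predator persists.

The predator equation gives dC/dt > 0 only when R > 0.0805/0.00604 = 13.3.
Without the predator, R → K = 31.9. Since 31.9 > 13.3, the predator can invade and persist.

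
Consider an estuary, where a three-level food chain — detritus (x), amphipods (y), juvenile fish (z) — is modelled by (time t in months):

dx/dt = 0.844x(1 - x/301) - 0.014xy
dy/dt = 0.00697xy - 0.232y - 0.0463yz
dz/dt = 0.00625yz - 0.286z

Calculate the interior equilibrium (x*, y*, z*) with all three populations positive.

x* ≈ 72.5, y* ≈ 45.8, z* ≈ 5.91

From dz/dt = 0: 0.00625y* = 0.286, so y* = 45.8.
From dx/dt = 0: 0.844(1 - x*/301) = 0.014·45.8, giving x* = 301·(1 - 0.759) = 72.5.
From dy/dt = 0: 0.00697·72.5 - 0.232 = 0.0463z*, so z* = 0.274/0.0463 = 5.91.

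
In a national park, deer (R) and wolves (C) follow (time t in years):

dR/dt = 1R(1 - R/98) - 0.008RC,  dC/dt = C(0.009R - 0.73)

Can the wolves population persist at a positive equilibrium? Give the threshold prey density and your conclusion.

The predator equation gives dC/dt > 0 only when R > 0.73/0.009 = 81.1.
Without the predator, R → K = 98. Since 98 > 81.1, the predator can invade and persist.

Threshold R = 81.1; K > 81.1, so yes, the predator persists.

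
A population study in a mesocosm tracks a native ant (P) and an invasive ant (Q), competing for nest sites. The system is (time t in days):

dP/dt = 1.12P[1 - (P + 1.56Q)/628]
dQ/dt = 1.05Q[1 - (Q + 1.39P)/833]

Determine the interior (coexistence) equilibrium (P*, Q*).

P* ≈ 575, Q* ≈ 34.2

Setting both brackets to zero gives the nullclines P + 1.56Q = 628 and 1.39P + Q = 833.
Substituting Q = 833 - 1.39P into the first: P(1 - 1.56·1.39) = 628 - 1.56·833.
So P* = -671/-1.17 = 575, and then Q* = 833 - 1.39·575 = 34.2.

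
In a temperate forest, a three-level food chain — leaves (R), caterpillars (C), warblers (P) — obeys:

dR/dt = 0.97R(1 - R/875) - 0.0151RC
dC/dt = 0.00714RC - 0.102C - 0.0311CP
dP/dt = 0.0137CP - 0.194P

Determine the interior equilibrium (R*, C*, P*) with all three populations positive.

From dP/dt = 0: 0.0137C* = 0.194, so C* = 14.2.
From dR/dt = 0: 0.97(1 - R*/875) = 0.0151·14.2, giving R* = 875·(1 - 0.22) = 682.
From dC/dt = 0: 0.00714·682 - 0.102 = 0.0311P*, so P* = 4.77/0.0311 = 153.

R* ≈ 682, C* ≈ 14.2, P* ≈ 153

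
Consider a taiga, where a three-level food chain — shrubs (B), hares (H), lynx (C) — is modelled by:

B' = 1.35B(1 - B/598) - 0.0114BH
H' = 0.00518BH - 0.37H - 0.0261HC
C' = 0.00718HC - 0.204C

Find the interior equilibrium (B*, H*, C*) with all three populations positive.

B* ≈ 455, H* ≈ 28.4, C* ≈ 76

From dC/dt = 0: 0.00718H* = 0.204, so H* = 28.4.
From dB/dt = 0: 1.35(1 - B*/598) = 0.0114·28.4, giving B* = 598·(1 - 0.24) = 455.
From dH/dt = 0: 0.00518·455 - 0.37 = 0.0261C*, so C* = 1.98/0.0261 = 76.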